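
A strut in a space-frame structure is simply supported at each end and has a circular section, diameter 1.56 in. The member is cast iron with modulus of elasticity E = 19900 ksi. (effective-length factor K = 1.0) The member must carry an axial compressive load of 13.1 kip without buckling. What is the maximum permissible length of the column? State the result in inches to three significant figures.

L_max ≈ 66.0 in

I = πd⁴/64 = π×1.56⁴/64 = 0.2907 in⁴
At the buckling limit P_cr = P = 1.310×10^4 lb
From P_cr = π²EI/(K·L)²:  L = (1/K)·√(π²EI/P_cr) = (1/1)·√(π²×1.99×10^7×0.2907/1.310×10^4)
L = 66.0 in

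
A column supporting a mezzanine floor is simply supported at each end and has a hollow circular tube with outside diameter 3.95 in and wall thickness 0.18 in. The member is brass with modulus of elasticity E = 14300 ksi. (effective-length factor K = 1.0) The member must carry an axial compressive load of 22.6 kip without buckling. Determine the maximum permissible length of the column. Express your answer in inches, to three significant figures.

L_max ≈ 154 in

Inner diameter d_i = 3.95 − 2×0.18 = 3.590 in
I = π(d_o⁴ − d_i⁴)/64 = π(3.95⁴ − 3.590⁴)/64 = 3.796 in⁴
At the buckling limit P_cr = P = 2.260×10^4 lb
From P_cr = π²EI/(K·L)²:  L = (1/K)·√(π²EI/P_cr) = (1/1)·√(π²×1.43×10^7×3.796/2.260×10^4)
L = 154 in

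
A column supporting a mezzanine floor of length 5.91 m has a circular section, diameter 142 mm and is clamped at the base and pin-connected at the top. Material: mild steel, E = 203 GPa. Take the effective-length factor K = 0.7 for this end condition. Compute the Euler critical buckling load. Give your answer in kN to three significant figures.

P_cr ≈ 2340 kN

I = πd⁴/64 = π×142⁴/64 = 1.996×10^7 mm⁴
I = 1.996×10^7 mm⁴ = 1.996×10^-5 m⁴
Effective length L_e = K·L = 0.7 × 5.91 = 4.137 m
P_cr = π²EI / L_e² = π² × 203×10⁹ × 1.996×10^-5 / 4.137² = 2.336×10^6 N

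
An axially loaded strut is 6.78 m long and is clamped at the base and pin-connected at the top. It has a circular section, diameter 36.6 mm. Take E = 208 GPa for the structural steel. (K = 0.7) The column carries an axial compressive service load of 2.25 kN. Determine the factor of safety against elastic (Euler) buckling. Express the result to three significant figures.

n ≈ 3.57

I = πd⁴/64 = π×36.6⁴/64 = 8.808×10^4 mm⁴
I = 8.808×10^4 mm⁴ = 8.808×10^-8 m⁴
Effective length L_e = K·L = 0.7 × 6.78 = 4.746 m
P_cr = π²EI / L_e² = π² × 208×10⁹ × 8.808×10^-8 / 4.746² = 8.028×10^3 N
Factor of safety n = P_cr / P = 8.0279 / 2.25 = 3.57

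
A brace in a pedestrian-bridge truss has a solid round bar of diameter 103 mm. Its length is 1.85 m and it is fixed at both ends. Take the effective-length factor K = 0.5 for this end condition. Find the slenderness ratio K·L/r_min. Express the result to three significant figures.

I = πd⁴/64 = π×103⁴/64 = 5.525×10^6 mm⁴
A = 8.332×10^3 mm²;  r_min = √(I/A) = √(5.525×10^6/8.332×10^3) = 25.75 mm
L_e = K·L = 0.5 × 1.85 m = 0.9250 m = 925.00 mm
λ = L_e / r_min = 925.00 / 25.75 = 35.9

λ ≈ 35.9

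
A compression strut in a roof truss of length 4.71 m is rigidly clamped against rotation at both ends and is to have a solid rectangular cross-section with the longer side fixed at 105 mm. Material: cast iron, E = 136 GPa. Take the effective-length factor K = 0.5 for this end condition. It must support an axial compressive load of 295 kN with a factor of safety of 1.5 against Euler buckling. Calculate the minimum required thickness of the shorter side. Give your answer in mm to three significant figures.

Required P_cr = n·P = 1.5 × 295 = 442.5 kN
L_e = K·L = 0.5 × 4.71 = 2.355 m
Required I = P_cr·L_e²/(π²E) = 4.425×10^5 × 2.355² / (π² × 1.36×10^11) = 1.828×10^-6 m⁴
I_req = 1.828×10^6 mm⁴
Rectangle, weak axis: I_min = h·b³/12 with h = 105 mm fixed  ⇒  b = (12I/h)^(1/3) = 59.3 mm

b ≈ 59.3 mm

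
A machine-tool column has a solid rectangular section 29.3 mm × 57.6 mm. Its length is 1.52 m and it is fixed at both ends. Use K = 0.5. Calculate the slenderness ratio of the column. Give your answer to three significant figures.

λ ≈ 89.9

Buckling occurs about the weak axis: I_min = h·b³/12 with b = 29.3 mm (the shorter side).
I_min = 57.6×29.3³/12 = 1.207×10^5 mm⁴
A = 1.688×10^3 mm²;  r_min = √(I/A) = √(1.207×10^5/1.688×10^3) = 8.458 mm
L_e = K·L = 0.5 × 1.52 m = 0.7600 m = 760.00 mm
λ = L_e / r_min = 760.00 / 8.458 = 89.9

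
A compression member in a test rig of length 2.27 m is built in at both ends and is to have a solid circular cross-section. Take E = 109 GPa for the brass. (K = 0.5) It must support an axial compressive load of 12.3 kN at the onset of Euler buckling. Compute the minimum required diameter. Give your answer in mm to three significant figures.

L_e = K·L = 0.5 × 2.27 = 1.135 m
Required I = P_cr·L_e²/(π²E) = 1.230×10^4 × 1.135² / (π² × 1.09×10^11) = 1.473×10^-8 m⁴
I_req = 1.473×10^4 mm⁴
Solid circle: I = πd⁴/64  ⇒  d = (64I/π)^(1/4) = (64×1.473×10^4/π)^(1/4) = 23.4 mm

d ≈ 23.4 mm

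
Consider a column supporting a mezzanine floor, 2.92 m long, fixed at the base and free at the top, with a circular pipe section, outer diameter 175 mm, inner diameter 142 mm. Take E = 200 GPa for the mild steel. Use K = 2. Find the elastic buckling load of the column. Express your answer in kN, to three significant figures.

P_cr ≈ 1510 kN

d_o = 175 mm, d_i = 142 mm
I = π(d_o⁴ − d_i⁴)/64 = π(175⁴ − 142.0⁴)/64 = 2.608×10^7 mm⁴
I = 2.608×10^7 mm⁴ = 2.608×10^-5 m⁴
Effective length L_e = K·L = 2 × 2.92 = 5.840 m
P_cr = π²EI / L_e² = π² × 200×10⁹ × 2.608×10^-5 / 5.840² = 1.509×10^6 N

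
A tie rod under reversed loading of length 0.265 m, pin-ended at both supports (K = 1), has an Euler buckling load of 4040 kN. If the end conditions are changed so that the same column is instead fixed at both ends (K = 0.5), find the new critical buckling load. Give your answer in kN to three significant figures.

P_cr ∝ 1/K², so P_cr,new = P_cr,old × (K_old/K_new)² = 4040 × (1/0.5)²
= 4040 × 4.000 = 16200 kN

P_cr ≈ 16200 kN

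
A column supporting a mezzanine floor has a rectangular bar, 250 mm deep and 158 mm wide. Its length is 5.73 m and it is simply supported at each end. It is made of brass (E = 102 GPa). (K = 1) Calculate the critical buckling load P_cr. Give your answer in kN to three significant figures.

Buckling occurs about the weak axis: I_min = h·b³/12 with b = 158 mm (the shorter side).
I_min = 250×158³/12 = 8.217×10^7 mm⁴
I = 8.217×10^7 mm⁴ = 8.217×10^-5 m⁴
Effective length L_e = K·L = 1 × 5.73 = 5.730 m
P_cr = π²EI / L_e² = π² × 102×10⁹ × 8.217×10^-5 / 5.730² = 2.520×10^6 N

P_cr ≈ 2520 kN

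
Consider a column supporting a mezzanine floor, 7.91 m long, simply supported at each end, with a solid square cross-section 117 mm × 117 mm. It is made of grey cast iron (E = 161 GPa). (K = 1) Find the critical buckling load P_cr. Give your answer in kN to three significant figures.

I = a⁴/12 = 117⁴/12 = 1.562×10^7 mm⁴
I = 1.562×10^7 mm⁴ = 1.562×10^-5 m⁴
Effective length L_e = K·L = 1 × 7.91 = 7.910 m
P_cr = π²EI / L_e² = π² × 161×10⁹ × 1.562×10^-5 / 7.910² = 3.966×10^5 N

P_cr ≈ 397 kN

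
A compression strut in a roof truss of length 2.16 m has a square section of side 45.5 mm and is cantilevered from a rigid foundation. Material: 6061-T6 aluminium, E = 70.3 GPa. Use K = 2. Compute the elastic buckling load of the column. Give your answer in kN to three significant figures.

I = a⁴/12 = 45.5⁴/12 = 3.572×10^5 mm⁴
I = 3.572×10^5 mm⁴ = 3.572×10^-7 m⁴
Effective length L_e = K·L = 2 × 2.16 = 4.320 m
P_cr = π²EI / L_e² = π² × 70.3×10⁹ × 3.572×10^-7 / 4.320² = 1.328×10^4 N

P_cr ≈ 13.3 kN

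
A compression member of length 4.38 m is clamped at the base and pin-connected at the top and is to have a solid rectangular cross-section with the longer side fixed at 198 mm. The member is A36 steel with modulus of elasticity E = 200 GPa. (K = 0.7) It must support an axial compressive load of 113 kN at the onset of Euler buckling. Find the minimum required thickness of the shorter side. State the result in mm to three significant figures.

b ≈ 31.9 mm

L_e = K·L = 0.7 × 4.38 = 3.066 m
Required I = P_cr·L_e²/(π²E) = 1.130×10^5 × 3.066² / (π² × 2.00×10^11) = 5.381×10^-7 m⁴
I_req = 5.381×10^5 mm⁴
Rectangle, weak axis: I_min = h·b³/12 with h = 198 mm fixed  ⇒  b = (12I/h)^(1/3) = 31.9 mm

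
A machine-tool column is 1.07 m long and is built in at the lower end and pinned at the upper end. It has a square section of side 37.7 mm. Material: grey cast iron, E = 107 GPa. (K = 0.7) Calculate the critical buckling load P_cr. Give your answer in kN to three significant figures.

P_cr ≈ 317 kN

I = a⁴/12 = 37.7⁴/12 = 1.683×10^5 mm⁴
I = 1.683×10^5 mm⁴ = 1.683×10^-7 m⁴
Effective length L_e = K·L = 0.7 × 1.07 = 0.7490 m
P_cr = π²EI / L_e² = π² × 107×10⁹ × 1.683×10^-7 / 0.7490² = 3.169×10^5 N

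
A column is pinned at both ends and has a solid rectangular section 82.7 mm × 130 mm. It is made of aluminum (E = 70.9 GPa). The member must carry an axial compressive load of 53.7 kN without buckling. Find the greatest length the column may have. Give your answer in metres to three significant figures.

Buckling occurs about the weak axis: I_min = h·b³/12 with b = 82.7 mm (the shorter side).
I_min = 130×82.7³/12 = 6.127×10^6 mm⁴
I = 6.127×10^-6 m⁴
At the buckling limit P_cr = P = 5.370×10^4 N
From P_cr = π²EI/(K·L)²:  L = (1/K)·√(π²EI/P_cr) = (1/1)·√(π²×7.09×10^10×6.127×10^-6/5.370×10^4)
L = 8.94 m

L_max ≈ 8.94 m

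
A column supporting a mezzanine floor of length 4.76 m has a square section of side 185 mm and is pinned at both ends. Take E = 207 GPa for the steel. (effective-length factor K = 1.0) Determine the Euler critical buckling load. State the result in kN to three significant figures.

P_cr ≈ 8800 kN

I = a⁴/12 = 185⁴/12 = 9.761×10^7 mm⁴
I = 9.761×10^7 mm⁴ = 9.761×10^-5 m⁴
Effective length L_e = K·L = 1 × 4.76 = 4.760 m
P_cr = π²EI / L_e² = π² × 207×10⁹ × 9.761×10^-5 / 4.760² = 8.802×10^6 N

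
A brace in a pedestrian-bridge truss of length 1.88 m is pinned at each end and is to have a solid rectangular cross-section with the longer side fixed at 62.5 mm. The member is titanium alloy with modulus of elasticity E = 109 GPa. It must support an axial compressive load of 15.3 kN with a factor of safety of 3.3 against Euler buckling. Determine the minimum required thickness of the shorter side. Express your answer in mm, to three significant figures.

Required P_cr = n·P = 3.3 × 15.3 = 50.49 kN
L_e = K·L = 1 × 1.88 = 1.880 m
Required I = P_cr·L_e²/(π²E) = 5.049×10^4 × 1.880² / (π² × 1.09×10^11) = 1.659×10^-7 m⁴
I_req = 1.659×10^5 mm⁴
Rectangle, weak axis: I_min = h·b³/12 with h = 62.5 mm fixed  ⇒  b = (12I/h)^(1/3) = 31.7 mm

b ≈ 31.7 mm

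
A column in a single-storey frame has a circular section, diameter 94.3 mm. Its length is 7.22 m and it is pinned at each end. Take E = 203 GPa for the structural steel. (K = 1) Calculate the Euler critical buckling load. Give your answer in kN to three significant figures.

I = πd⁴/64 = π×94.3⁴/64 = 3.882×10^6 mm⁴
I = 3.882×10^6 mm⁴ = 3.882×10^-6 m⁴
Effective length L_e = K·L = 1 × 7.22 = 7.220 m
P_cr = π²EI / L_e² = π² × 203×10⁹ × 3.882×10^-6 / 7.220² = 1.492×10^5 N

P_cr ≈ 149 kN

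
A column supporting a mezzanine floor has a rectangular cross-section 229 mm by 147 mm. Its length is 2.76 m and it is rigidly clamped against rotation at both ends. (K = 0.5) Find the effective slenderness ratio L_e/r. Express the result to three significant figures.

Buckling occurs about the weak axis: I_min = h·b³/12 with b = 147 mm (the shorter side).
I_min = 229×147³/12 = 6.062×10^7 mm⁴
A = 3.366×10^4 mm²;  r_min = √(I/A) = √(6.062×10^7/3.366×10^4) = 42.44 mm
L_e = K·L = 0.5 × 2.76 m = 1.380 m = 1380.0 mm
λ = L_e / r_min = 1380.0 / 42.44 = 32.5

λ ≈ 32.5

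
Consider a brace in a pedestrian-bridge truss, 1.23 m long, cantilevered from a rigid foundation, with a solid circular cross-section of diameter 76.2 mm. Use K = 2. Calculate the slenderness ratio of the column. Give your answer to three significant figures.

I = πd⁴/64 = π×76.2⁴/64 = 1.655×10^6 mm⁴
A = 4.560×10^3 mm²;  r_min = √(I/A) = √(1.655×10^6/4.560×10^3) = 19.05 mm
L_e = K·L = 2 × 1.23 m = 2.460 m = 2460.0 mm
λ = L_e / r_min = 2460.0 / 19.05 = 129

λ ≈ 129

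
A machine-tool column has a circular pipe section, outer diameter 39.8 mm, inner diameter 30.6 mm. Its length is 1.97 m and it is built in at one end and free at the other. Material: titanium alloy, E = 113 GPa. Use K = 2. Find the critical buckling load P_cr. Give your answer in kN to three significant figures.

d_o = 39.8 mm, d_i = 30.6 mm
I = π(d_o⁴ − d_i⁴)/64 = π(39.8⁴ − 30.60⁴)/64 = 8.013×10^4 mm⁴
I = 8.013×10^4 mm⁴ = 8.013×10^-8 m⁴
Effective length L_e = K·L = 2 × 1.97 = 3.940 m
P_cr = π²EI / L_e² = π² × 113×10⁹ × 8.013×10^-8 / 3.940² = 5.757×10^3 N

P_cr ≈ 5.76 kN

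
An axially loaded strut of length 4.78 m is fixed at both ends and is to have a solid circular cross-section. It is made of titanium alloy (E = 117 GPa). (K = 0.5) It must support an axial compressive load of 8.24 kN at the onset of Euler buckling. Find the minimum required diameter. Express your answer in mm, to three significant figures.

L_e = K·L = 0.5 × 4.78 = 2.390 m
Required I = P_cr·L_e²/(π²E) = 8.240×10^3 × 2.390² / (π² × 1.17×10^11) = 4.076×10^-8 m⁴
I_req = 4.076×10^4 mm⁴
Solid circle: I = πd⁴/64  ⇒  d = (64I/π)^(1/4) = (64×4.076×10^4/π)^(1/4) = 30.2 mm

d ≈ 30.2 mm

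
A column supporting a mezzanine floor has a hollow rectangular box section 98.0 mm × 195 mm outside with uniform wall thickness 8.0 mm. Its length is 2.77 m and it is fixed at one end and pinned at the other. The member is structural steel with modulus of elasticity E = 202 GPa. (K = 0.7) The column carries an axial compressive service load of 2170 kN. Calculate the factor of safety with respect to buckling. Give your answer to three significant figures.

n ≈ 1.73

Inner dimensions: h_i = 195 − 2×8.0 = 179.0 mm, b_i = 98.0 − 2×8.0 = 82.00 mm
Weak-axis I_min = (h_o·b_o³ − h_i·b_i³)/12 with b_o = 98.0, b_i = 82.00 mm (shorter outer/inner sides).
I_min = (195×98.0³ − 179.0×82.00³)/12 = 7.070×10^6 mm⁴
I = 7.070×10^6 mm⁴ = 7.070×10^-6 m⁴
Effective length L_e = K·L = 0.7 × 2.77 = 1.939 m
P_cr = π²EI / L_e² = π² × 202×10⁹ × 7.070×10^-6 / 1.939² = 3.749×10^6 N
Factor of safety n = P_cr / P = 3748.9 / 2170 = 1.73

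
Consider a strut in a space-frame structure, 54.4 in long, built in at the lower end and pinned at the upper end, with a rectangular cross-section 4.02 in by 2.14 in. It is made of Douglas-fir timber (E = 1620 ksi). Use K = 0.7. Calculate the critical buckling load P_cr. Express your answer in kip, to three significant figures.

P_cr ≈ 36.2 kip

Buckling occurs about the weak axis: I_min = h·b³/12 with b = 2.14 in (the shorter side).
I_min = 4.02×2.14³/12 = 3.283 in⁴
Effective length L_e = K·L = 0.7 × 54.4 = 38.08 in
P_cr = π²EI / L_e² = π² × 1620×10³ × 3.283 / 38.08² = 3.620×10^4 lb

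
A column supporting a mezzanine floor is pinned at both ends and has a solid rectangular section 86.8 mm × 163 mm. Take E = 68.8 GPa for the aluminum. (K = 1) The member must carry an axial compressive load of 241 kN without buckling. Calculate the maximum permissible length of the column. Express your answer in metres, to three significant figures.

L_max ≈ 5.00 m

Buckling occurs about the weak axis: I_min = h·b³/12 with b = 86.8 mm (the shorter side).
I_min = 163×86.8³/12 = 8.883×10^6 mm⁴
I = 8.883×10^-6 m⁴
At the buckling limit P_cr = P = 2.410×10^5 N
From P_cr = π²EI/(K·L)²:  L = (1/K)·√(π²EI/P_cr) = (1/1)·√(π²×6.88×10^10×8.883×10^-6/2.410×10^5)
L = 5.00 m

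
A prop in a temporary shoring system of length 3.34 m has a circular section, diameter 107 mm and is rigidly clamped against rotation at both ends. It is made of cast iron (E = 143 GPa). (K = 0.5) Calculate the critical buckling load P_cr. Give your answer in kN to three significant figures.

I = πd⁴/64 = π×107⁴/64 = 6.434×10^6 mm⁴
I = 6.434×10^6 mm⁴ = 6.434×10^-6 m⁴
Effective length L_e = K·L = 0.5 × 3.34 = 1.670 m
P_cr = π²EI / L_e² = π² × 143×10⁹ × 6.434×10^-6 / 1.670² = 3.256×10^6 N

P_cr ≈ 3260 kN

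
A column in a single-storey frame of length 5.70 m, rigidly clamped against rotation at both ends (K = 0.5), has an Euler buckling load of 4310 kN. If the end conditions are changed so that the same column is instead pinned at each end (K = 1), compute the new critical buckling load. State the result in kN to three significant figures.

P_cr ∝ 1/K², so P_cr,new = P_cr,old × (K_old/K_new)² = 4310 × (0.5/1)²
= 4310 × 0.2500 = 1080 kN

P_cr ≈ 1080 kN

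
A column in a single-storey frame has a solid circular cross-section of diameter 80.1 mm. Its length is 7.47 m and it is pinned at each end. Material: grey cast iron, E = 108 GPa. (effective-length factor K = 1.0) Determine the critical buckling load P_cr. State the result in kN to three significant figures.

I = πd⁴/64 = π×80.1⁴/64 = 2.021×10^6 mm⁴
I = 2.021×10^6 mm⁴ = 2.021×10^-6 m⁴
Effective length L_e = K·L = 1 × 7.47 = 7.470 m
P_cr = π²EI / L_e² = π² × 108×10⁹ × 2.021×10^-6 / 7.470² = 3.860×10^4 N

P_cr ≈ 38.6 kN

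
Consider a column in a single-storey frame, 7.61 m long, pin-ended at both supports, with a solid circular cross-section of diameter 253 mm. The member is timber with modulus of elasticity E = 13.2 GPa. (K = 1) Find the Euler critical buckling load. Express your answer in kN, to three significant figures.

I = πd⁴/64 = π×253⁴/64 = 2.011×10^8 mm⁴
I = 2.011×10^8 mm⁴ = 2.011×10^-4 m⁴
Effective length L_e = K·L = 1 × 7.61 = 7.610 m
P_cr = π²EI / L_e² = π² × 13.2×10⁹ × 2.011×10^-4 / 7.610² = 4.524×10^5 N

P_cr ≈ 452 kN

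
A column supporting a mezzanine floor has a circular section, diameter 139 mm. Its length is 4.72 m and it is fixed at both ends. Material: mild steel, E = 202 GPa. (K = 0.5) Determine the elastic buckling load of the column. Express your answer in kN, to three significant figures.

I = πd⁴/64 = π×139⁴/64 = 1.832×10^7 mm⁴
I = 1.832×10^7 mm⁴ = 1.832×10^-5 m⁴
Effective length L_e = K·L = 0.5 × 4.72 = 2.360 m
P_cr = π²EI / L_e² = π² × 202×10⁹ × 1.832×10^-5 / 2.360² = 6.559×10^6 N

P_cr ≈ 6560 kN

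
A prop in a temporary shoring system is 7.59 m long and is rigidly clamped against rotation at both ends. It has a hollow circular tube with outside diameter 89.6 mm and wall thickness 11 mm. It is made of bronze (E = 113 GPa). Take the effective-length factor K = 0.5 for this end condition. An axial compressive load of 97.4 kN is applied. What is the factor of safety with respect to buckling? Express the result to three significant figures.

Inner diameter d_i = 89.6 − 2×11 = 67.60 mm
I = π(d_o⁴ − d_i⁴)/64 = π(89.6⁴ − 67.60⁴)/64 = 2.139×10^6 mm⁴
I = 2.139×10^6 mm⁴ = 2.139×10^-6 m⁴
Effective length L_e = K·L = 0.5 × 7.59 = 3.795 m
P_cr = π²EI / L_e² = π² × 113×10⁹ × 2.139×10^-6 / 3.795² = 1.656×10^5 N
Factor of safety n = P_cr / P = 165.61 / 97.4 = 1.70

n ≈ 1.70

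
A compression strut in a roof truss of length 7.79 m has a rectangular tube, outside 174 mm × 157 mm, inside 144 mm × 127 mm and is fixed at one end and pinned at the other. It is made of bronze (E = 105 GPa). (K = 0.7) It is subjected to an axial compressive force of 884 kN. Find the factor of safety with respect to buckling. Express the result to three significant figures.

Weak-axis I_min = (h_o·b_o³ − h_i·b_i³)/12 with b_o = 157, b_i = 127.0 mm (shorter outer/inner sides).
I_min = (174×157³ − 144.0×127.0³)/12 = 3.153×10^7 mm⁴
I = 3.153×10^7 mm⁴ = 3.153×10^-5 m⁴
Effective length L_e = K·L = 0.7 × 7.79 = 5.453 m
P_cr = π²EI / L_e² = π² × 105×10⁹ × 3.153×10^-5 / 5.453² = 1.099×10^6 N
Factor of safety n = P_cr / P = 1099.0 / 884 = 1.24

n ≈ 1.24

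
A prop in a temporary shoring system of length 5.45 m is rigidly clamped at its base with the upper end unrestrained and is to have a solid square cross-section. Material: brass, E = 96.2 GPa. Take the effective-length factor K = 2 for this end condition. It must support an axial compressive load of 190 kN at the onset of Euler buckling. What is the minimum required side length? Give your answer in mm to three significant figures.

L_e = K·L = 2 × 5.45 = 10.90 m
Required I = P_cr·L_e²/(π²E) = 1.900×10^5 × 10.90² / (π² × 9.62×10^10) = 2.378×10^-5 m⁴
I_req = 2.378×10^7 mm⁴
Solid square: I = a⁴/12  ⇒  a = (12I)^(1/4) = (12×2.378×10^7)^(1/4) = 130 mm

a ≈ 130 mm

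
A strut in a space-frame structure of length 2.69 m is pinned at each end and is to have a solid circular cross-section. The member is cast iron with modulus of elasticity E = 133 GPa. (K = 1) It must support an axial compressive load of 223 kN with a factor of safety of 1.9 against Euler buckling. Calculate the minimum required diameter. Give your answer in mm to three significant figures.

d ≈ 83.1 mm

Required P_cr = n·P = 1.9 × 223 = 423.7 kN
L_e = K·L = 1 × 2.69 = 2.690 m
Required I = P_cr·L_e²/(π²E) = 4.237×10^5 × 2.690² / (π² × 1.33×10^11) = 2.336×10^-6 m⁴
I_req = 2.336×10^6 mm⁴
Solid circle: I = πd⁴/64  ⇒  d = (64I/π)^(1/4) = (64×2.336×10^6/π)^(1/4) = 83.1 mm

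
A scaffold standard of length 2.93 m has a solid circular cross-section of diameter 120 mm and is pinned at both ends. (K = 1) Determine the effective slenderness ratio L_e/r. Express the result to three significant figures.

For a solid circle r = d/4 = 120/4 = 30.00 mm
L_e = K·L = 1 × 2.93 m = 2.930 m = 2930.0 mm
λ = L_e / r_min = 2930.0 / 30.00 = 97.7

λ ≈ 97.7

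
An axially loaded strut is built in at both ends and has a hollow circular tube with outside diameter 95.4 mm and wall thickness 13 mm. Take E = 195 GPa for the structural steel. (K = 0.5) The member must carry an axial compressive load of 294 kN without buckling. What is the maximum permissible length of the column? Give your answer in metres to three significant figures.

Inner diameter d_i = 95.4 − 2×13 = 69.40 mm
I = π(d_o⁴ − d_i⁴)/64 = π(95.4⁴ − 69.40⁴)/64 = 2.927×10^6 mm⁴
I = 2.927×10^-6 m⁴
At the buckling limit P_cr = P = 2.940×10^5 N
From P_cr = π²EI/(K·L)²:  L = (1/K)·√(π²EI/P_cr) = (1/0.5)·√(π²×1.95×10^11×2.927×10^-6/2.940×10^5)
L = 8.75 m

L_max ≈ 8.75 m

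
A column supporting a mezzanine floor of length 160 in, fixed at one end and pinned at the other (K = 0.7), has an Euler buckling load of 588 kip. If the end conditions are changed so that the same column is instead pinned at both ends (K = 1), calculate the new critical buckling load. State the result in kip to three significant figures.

P_cr ∝ 1/K², so P_cr,new = P_cr,old × (K_old/K_new)² = 588 × (0.7/1)²
= 588 × 0.4900 = 288 kip

P_cr ≈ 288 kip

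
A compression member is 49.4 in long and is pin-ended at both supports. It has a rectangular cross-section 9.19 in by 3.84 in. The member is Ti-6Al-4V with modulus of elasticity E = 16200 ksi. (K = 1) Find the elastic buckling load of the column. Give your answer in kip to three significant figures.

P_cr ≈ 2840 kip

Buckling occurs about the weak axis: I_min = h·b³/12 with b = 3.84 in (the shorter side).
I_min = 9.19×3.84³/12 = 43.36 in⁴
Effective length L_e = K·L = 1 × 49.4 = 49.40 in
P_cr = π²EI / L_e² = π² × 16200×10³ × 43.36 / 49.40² = 2.841×10^6 lb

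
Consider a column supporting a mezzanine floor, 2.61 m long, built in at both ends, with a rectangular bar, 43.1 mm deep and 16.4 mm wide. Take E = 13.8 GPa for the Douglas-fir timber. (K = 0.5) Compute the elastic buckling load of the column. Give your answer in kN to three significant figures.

P_cr ≈ 1.27 kN

Buckling occurs about the weak axis: I_min = h·b³/12 with b = 16.4 mm (the shorter side).
I_min = 43.1×16.4³/12 = 1.584×10^4 mm⁴
I = 1.584×10^4 mm⁴ = 1.584×10^-8 m⁴
Effective length L_e = K·L = 0.5 × 2.61 = 1.305 m
P_cr = π²EI / L_e² = π² × 13.8×10⁹ × 1.584×10^-8 / 1.305² = 1.267×10^3 N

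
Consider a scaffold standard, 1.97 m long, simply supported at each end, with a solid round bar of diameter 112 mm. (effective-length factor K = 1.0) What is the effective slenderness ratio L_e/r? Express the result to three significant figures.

λ ≈ 70.4

For a solid circle r = d/4 = 112/4 = 28.00 mm
L_e = K·L = 1 × 1.97 m = 1.970 m = 1970.0 mm
λ = L_e / r_min = 1970.0 / 28.00 = 70.4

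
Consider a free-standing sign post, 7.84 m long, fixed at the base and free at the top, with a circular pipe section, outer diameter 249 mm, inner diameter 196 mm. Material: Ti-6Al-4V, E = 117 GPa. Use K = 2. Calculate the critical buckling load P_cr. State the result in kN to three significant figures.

d_o = 249 mm, d_i = 196 mm
I = π(d_o⁴ − d_i⁴)/64 = π(249⁴ − 196.0⁴)/64 = 1.163×10^8 mm⁴
I = 1.163×10^8 mm⁴ = 1.163×10^-4 m⁴
Effective length L_e = K·L = 2 × 7.84 = 15.68 m
P_cr = π²EI / L_e² = π² × 117×10⁹ × 1.163×10^-4 / 15.68² = 5.460×10^5 N

P_cr ≈ 546 kN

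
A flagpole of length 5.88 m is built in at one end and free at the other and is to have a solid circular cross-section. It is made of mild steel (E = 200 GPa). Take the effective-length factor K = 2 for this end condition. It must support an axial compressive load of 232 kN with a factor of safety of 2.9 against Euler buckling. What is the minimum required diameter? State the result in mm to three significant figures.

Required P_cr = n·P = 2.9 × 232 = 672.8 kN
L_e = K·L = 2 × 5.88 = 11.76 m
Required I = P_cr·L_e²/(π²E) = 6.728×10^5 × 11.76² / (π² × 2.00×10^11) = 4.714×10^-5 m⁴
I_req = 4.714×10^7 mm⁴
Solid circle: I = πd⁴/64  ⇒  d = (64I/π)^(1/4) = (64×4.714×10^7/π)^(1/4) = 176 mm

d ≈ 176 mm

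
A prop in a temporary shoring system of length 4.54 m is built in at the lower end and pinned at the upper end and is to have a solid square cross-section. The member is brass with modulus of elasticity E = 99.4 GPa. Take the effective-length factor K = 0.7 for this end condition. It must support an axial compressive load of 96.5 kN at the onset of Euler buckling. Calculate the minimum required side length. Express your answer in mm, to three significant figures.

L_e = K·L = 0.7 × 4.54 = 3.178 m
Required I = P_cr·L_e²/(π²E) = 9.650×10^4 × 3.178² / (π² × 9.94×10^10) = 9.935×10^-7 m⁴
I_req = 9.935×10^5 mm⁴
Solid square: I = a⁴/12  ⇒  a = (12I)^(1/4) = (12×9.935×10^5)^(1/4) = 58.8 mm

a ≈ 58.8 mm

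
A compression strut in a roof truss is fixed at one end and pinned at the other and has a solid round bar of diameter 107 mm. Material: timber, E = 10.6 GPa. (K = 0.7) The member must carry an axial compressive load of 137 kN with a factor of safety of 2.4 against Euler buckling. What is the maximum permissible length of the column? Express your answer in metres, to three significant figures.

I = πd⁴/64 = π×107⁴/64 = 6.434×10^6 mm⁴
I = 6.434×10^-6 m⁴
Required critical load P_cr = n·P = 2.4 × 137 = 328.8 kN = 3.288×10^5 N
From P_cr = π²EI/(K·L)²:  L = (1/K)·√(π²EI/P_cr) = (1/0.7)·√(π²×1.06×10^10×6.434×10^-6/3.288×10^5)
L = 2.04 m

L_max ≈ 2.04 m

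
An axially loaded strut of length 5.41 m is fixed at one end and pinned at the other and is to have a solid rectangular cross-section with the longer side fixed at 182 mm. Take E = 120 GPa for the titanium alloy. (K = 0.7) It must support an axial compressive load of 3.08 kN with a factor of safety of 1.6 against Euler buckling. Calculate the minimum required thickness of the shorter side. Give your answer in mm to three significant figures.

Required P_cr = n·P = 1.6 × 3.08 = 4.928 kN
L_e = K·L = 0.7 × 5.41 = 3.787 m
Required I = P_cr·L_e²/(π²E) = 4.928×10^3 × 3.787² / (π² × 1.20×10^11) = 5.967×10^-8 m⁴
I_req = 5.967×10^4 mm⁴
Rectangle, weak axis: I_min = h·b³/12 with h = 182 mm fixed  ⇒  b = (12I/h)^(1/3) = 15.8 mm

b ≈ 15.8 mm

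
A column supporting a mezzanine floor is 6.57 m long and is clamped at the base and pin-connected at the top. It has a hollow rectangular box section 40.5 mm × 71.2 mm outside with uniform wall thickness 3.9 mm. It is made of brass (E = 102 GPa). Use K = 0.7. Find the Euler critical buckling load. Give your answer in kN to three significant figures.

Inner dimensions: h_i = 71.2 − 2×3.9 = 63.40 mm, b_i = 40.5 − 2×3.9 = 32.70 mm
Weak-axis I_min = (h_o·b_o³ − h_i·b_i³)/12 with b_o = 40.5, b_i = 32.70 mm (shorter outer/inner sides).
I_min = (71.2×40.5³ − 63.40×32.70³)/12 = 2.094×10^5 mm⁴
I = 2.094×10^5 mm⁴ = 2.094×10^-7 m⁴
Effective length L_e = K·L = 0.7 × 6.57 = 4.599 m
P_cr = π²EI / L_e² = π² × 102×10⁹ × 2.094×10^-7 / 4.599² = 9.967×10^3 N

P_cr ≈ 9.97 kN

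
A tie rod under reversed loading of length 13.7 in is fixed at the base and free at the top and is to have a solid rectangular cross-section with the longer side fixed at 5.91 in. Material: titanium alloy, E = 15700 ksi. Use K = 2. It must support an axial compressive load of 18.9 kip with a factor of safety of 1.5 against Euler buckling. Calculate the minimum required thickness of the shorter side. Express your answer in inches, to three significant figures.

b ≈ 0.653 in

Required P_cr = n·P = 1.5 × 18.9 = 28.35 kip
L_e = K·L = 2 × 13.7 = 27.40 in
Required I = P_cr·L_e²/(π²E) = 2.835×10^4 × 27.40² / (π² × 1.57×10^7) = 0.1374 in⁴
Rectangle, weak axis: I_min = h·b³/12 with h = 5.91 in fixed  ⇒  b = (12I/h)^(1/3) = 0.653 in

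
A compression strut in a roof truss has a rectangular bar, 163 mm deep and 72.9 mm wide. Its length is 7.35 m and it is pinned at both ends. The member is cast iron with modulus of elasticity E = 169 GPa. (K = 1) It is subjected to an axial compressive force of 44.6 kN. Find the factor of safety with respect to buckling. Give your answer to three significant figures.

n ≈ 3.64

Buckling occurs about the weak axis: I_min = h·b³/12 with b = 72.9 mm (the shorter side).
I_min = 163×72.9³/12 = 5.262×10^6 mm⁴
I = 5.262×10^6 mm⁴ = 5.262×10^-6 m⁴
Effective length L_e = K·L = 1 × 7.35 = 7.350 m
P_cr = π²EI / L_e² = π² × 169×10⁹ × 5.262×10^-6 / 7.350² = 1.625×10^5 N
Factor of safety n = P_cr / P = 162.48 / 44.6 = 3.64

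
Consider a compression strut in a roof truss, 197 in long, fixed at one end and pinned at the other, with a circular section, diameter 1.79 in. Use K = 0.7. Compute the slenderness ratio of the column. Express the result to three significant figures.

I = πd⁴/64 = π×1.79⁴/64 = 0.5039 in⁴
A = 2.516 in²;  r_min = √(I/A) = √(0.5039/2.516) = 0.4475 in
L_e = K·L = 0.7 × 197 = 137.9 in
λ = L_e / r_min = 137.90 / 0.4475 = 308

λ ≈ 308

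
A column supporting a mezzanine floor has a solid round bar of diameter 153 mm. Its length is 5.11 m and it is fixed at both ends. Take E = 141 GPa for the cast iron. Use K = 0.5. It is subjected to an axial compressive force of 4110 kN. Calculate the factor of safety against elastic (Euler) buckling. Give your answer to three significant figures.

I = πd⁴/64 = π×153⁴/64 = 2.690×10^7 mm⁴
I = 2.690×10^7 mm⁴ = 2.690×10^-5 m⁴
Effective length L_e = K·L = 0.5 × 5.11 = 2.555 m
P_cr = π²EI / L_e² = π² × 141×10⁹ × 2.690×10^-5 / 2.555² = 5.734×10^6 N
Factor of safety n = P_cr / P = 5734.2 / 4110 = 1.40

n ≈ 1.40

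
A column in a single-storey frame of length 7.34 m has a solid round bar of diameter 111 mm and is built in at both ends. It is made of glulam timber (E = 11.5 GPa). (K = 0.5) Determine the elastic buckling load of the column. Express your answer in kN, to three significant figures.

I = πd⁴/64 = π×111⁴/64 = 7.452×10^6 mm⁴
I = 7.452×10^6 mm⁴ = 7.452×10^-6 m⁴
Effective length L_e = K·L = 0.5 × 7.34 = 3.670 m
P_cr = π²EI / L_e² = π² × 11.5×10⁹ × 7.452×10^-6 / 3.670² = 6.280×10^4 N

P_cr ≈ 62.8 kN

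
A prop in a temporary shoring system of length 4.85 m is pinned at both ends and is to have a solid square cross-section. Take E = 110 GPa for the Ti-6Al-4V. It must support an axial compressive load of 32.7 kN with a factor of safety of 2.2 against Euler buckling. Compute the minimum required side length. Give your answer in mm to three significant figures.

Required P_cr = n·P = 2.2 × 32.7 = 71.94 kN
L_e = K·L = 1 × 4.85 = 4.850 m
Required I = P_cr·L_e²/(π²E) = 7.194×10^4 × 4.850² / (π² × 1.10×10^11) = 1.559×10^-6 m⁴
I_req = 1.559×10^6 mm⁴
Solid square: I = a⁴/12  ⇒  a = (12I)^(1/4) = (12×1.559×10^6)^(1/4) = 65.8 mm

a ≈ 65.8 mm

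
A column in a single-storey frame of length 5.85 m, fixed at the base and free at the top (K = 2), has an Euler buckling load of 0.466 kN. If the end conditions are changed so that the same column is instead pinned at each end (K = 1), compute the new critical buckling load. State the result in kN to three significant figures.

P_cr ∝ 1/K², so P_cr,new = P_cr,old × (K_old/K_new)² = 0.466 × (2/1)²
= 0.466 × 4.000 = 1.86 kN

P_cr ≈ 1.86 kN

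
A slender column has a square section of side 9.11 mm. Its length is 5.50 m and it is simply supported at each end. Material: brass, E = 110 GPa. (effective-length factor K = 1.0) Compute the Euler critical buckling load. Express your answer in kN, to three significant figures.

P_cr ≈ 0.0206 kN

I = a⁴/12 = 9.11⁴/12 = 574.0 mm⁴
I = 574.0 mm⁴ = 5.740×10^-10 m⁴
Effective length L_e = K·L = 1 × 5.50 = 5.500 m
P_cr = π²EI / L_e² = π² × 110×10⁹ × 5.740×10^-10 / 5.500² = 20.60 N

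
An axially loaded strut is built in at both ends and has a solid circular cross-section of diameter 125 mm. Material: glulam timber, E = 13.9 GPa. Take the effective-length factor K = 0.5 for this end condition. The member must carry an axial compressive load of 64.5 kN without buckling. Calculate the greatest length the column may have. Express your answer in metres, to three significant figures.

I = πd⁴/64 = π×125⁴/64 = 1.198×10^7 mm⁴
I = 1.198×10^-5 m⁴
At the buckling limit P_cr = P = 6.450×10^4 N
From P_cr = π²EI/(K·L)²:  L = (1/K)·√(π²EI/P_cr) = (1/0.5)·√(π²×1.39×10^10×1.198×10^-5/6.450×10^4)
L = 10.1 m

L_max ≈ 10.1 m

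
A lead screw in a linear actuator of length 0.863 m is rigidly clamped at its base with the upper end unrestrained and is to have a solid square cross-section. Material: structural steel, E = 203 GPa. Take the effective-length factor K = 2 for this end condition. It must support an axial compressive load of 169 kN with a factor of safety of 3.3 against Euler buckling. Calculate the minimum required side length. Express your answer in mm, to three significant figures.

Required P_cr = n·P = 3.3 × 169 = 557.7 kN
L_e = K·L = 2 × 0.863 = 1.726 m
Required I = P_cr·L_e²/(π²E) = 5.577×10^5 × 1.726² / (π² × 2.03×10^11) = 8.293×10^-7 m⁴
I_req = 8.293×10^5 mm⁴
Solid square: I = a⁴/12  ⇒  a = (12I)^(1/4) = (12×8.293×10^5)^(1/4) = 56.2 mm

a ≈ 56.2 mm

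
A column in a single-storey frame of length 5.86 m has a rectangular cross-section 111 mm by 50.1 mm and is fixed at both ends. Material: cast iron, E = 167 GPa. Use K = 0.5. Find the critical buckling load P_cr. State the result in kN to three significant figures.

Buckling occurs about the weak axis: I_min = h·b³/12 with b = 50.1 mm (the shorter side).
I_min = 111×50.1³/12 = 1.163×10^6 mm⁴
I = 1.163×10^6 mm⁴ = 1.163×10^-6 m⁴
Effective length L_e = K·L = 0.5 × 5.86 = 2.930 m
P_cr = π²EI / L_e² = π² × 167×10⁹ × 1.163×10^-6 / 2.930² = 2.233×10^5 N

P_cr ≈ 223 kN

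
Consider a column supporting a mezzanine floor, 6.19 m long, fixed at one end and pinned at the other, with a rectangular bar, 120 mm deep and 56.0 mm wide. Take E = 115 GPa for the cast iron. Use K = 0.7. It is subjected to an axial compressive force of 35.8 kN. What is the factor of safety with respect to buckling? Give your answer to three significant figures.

n ≈ 2.97

Buckling occurs about the weak axis: I_min = h·b³/12 with b = 56.0 mm (the shorter side).
I_min = 120×56.0³/12 = 1.756×10^6 mm⁴
I = 1.756×10^6 mm⁴ = 1.756×10^-6 m⁴
Effective length L_e = K·L = 0.7 × 6.19 = 4.333 m
P_cr = π²EI / L_e² = π² × 115×10⁹ × 1.756×10^-6 / 4.333² = 1.062×10^5 N
Factor of safety n = P_cr / P = 106.17 / 35.8 = 2.97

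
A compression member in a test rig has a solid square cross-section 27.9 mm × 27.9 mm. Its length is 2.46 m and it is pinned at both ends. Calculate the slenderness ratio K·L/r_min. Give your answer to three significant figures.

λ ≈ 305

I = a⁴/12 = 27.9⁴/12 = 5.049×10^4 mm⁴
A = 778.4 mm²;  r_min = √(I/A) = √(5.049×10^4/778.4) = 8.054 mm
L_e = K·L = 1 × 2.46 m = 2.460 m = 2460.0 mm
λ = L_e / r_min = 2460.0 / 8.054 = 305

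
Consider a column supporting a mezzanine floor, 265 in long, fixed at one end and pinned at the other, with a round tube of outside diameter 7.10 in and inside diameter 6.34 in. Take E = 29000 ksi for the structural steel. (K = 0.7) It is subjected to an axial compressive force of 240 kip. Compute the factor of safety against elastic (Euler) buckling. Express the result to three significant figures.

d_o = 7.10 in, d_i = 6.34 in
I = π(d_o⁴ − d_i⁴)/64 = π(7.10⁴ − 6.340⁴)/64 = 45.43 in⁴
Effective length L_e = K·L = 0.7 × 265 = 185.5 in
P_cr = π²EI / L_e² = π² × 29000×10³ × 45.43 / 185.5² = 3.779×10^5 lb
Factor of safety n = P_cr / P = 377.87 / 240 = 1.57

n ≈ 1.57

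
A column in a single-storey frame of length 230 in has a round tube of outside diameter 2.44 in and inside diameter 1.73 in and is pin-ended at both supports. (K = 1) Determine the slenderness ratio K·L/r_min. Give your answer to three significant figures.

λ ≈ 308

d_o = 2.44 in, d_i = 1.73 in
I = π(d_o⁴ − d_i⁴)/64 = π(2.44⁴ − 1.730⁴)/64 = 1.300 in⁴
A = 2.325 in²;  r_min = √(I/A) = √(1.300/2.325) = 0.7478 in
L_e = K·L = 1 × 230 = 230.0 in
λ = L_e / r_min = 230.00 / 0.7478 = 308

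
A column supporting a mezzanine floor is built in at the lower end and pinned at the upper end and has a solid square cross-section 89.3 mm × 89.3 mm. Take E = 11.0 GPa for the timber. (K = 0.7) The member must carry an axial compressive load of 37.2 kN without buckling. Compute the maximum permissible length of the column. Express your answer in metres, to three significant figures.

I = a⁴/12 = 89.3⁴/12 = 5.299×10^6 mm⁴
I = 5.299×10^-6 m⁴
At the buckling limit P_cr = P = 3.720×10^4 N
From P_cr = π²EI/(K·L)²:  L = (1/K)·√(π²EI/P_cr) = (1/0.7)·√(π²×1.10×10^10×5.299×10^-6/3.720×10^4)
L = 5.62 m

L_max ≈ 5.62 m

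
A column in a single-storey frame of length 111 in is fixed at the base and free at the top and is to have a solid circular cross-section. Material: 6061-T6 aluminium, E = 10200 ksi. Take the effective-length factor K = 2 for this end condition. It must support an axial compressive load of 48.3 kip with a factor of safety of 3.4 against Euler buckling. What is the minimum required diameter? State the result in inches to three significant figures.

d ≈ 6.36 in

Required P_cr = n·P = 3.4 × 48.3 = 164.2 kip
L_e = K·L = 2 × 111 = 222.0 in
Required I = P_cr·L_e²/(π²E) = 1.642×10^5 × 222.0² / (π² × 1.02×10^7) = 80.40 in⁴
Solid circle: I = πd⁴/64  ⇒  d = (64I/π)^(1/4) = (64×80.40/π)^(1/4) = 6.36 in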